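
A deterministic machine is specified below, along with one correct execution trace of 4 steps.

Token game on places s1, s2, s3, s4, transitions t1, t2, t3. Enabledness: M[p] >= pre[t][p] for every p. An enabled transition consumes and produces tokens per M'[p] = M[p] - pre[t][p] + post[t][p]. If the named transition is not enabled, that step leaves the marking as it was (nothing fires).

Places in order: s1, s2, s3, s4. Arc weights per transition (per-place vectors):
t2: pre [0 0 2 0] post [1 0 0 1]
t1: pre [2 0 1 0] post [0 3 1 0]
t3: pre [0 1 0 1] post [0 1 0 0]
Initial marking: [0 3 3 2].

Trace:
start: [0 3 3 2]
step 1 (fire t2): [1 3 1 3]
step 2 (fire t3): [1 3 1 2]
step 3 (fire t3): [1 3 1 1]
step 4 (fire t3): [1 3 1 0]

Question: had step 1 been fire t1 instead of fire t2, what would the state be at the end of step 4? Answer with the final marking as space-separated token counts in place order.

0 3 3 0

(re-executing from step 1 with the substitution; state before step 1: [0 3 3 2])
step 1 (fire t1): [0 3 3 2]
step 2 (fire t3): [0 3 3 1]
step 3 (fire t3): [0 3 3 0]
step 4 (fire t3): [0 3 3 0]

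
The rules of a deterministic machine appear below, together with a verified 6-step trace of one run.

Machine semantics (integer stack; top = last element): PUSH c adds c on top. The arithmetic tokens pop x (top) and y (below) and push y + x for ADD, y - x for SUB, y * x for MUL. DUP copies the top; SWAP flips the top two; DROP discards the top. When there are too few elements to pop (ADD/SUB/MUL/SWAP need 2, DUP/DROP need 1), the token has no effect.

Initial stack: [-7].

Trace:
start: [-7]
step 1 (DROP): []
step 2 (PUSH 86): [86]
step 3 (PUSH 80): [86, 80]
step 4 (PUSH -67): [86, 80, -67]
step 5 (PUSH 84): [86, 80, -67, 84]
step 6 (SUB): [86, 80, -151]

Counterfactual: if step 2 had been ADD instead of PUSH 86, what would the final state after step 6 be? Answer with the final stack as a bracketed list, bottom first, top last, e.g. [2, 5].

(re-executing from step 2 with the substitution; state before step 2: [])
step 2 (ADD): []
step 3 (PUSH 80): [80]
step 4 (PUSH -67): [80, -67]
step 5 (PUSH 84): [80, -67, 84]
step 6 (SUB): [80, -151]

[80, -151]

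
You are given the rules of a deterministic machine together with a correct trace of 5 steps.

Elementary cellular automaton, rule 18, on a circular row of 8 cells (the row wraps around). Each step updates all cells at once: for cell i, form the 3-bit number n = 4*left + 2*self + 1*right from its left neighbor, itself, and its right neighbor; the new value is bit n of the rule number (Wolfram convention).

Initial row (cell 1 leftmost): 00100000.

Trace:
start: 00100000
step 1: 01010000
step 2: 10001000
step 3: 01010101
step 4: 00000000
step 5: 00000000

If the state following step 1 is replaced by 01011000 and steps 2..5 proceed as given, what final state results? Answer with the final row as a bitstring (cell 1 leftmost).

01001000

state after step 1 := 01011000
step 2: 10000100
step 3: 01001011
step 4: 00110000
step 5: 01001000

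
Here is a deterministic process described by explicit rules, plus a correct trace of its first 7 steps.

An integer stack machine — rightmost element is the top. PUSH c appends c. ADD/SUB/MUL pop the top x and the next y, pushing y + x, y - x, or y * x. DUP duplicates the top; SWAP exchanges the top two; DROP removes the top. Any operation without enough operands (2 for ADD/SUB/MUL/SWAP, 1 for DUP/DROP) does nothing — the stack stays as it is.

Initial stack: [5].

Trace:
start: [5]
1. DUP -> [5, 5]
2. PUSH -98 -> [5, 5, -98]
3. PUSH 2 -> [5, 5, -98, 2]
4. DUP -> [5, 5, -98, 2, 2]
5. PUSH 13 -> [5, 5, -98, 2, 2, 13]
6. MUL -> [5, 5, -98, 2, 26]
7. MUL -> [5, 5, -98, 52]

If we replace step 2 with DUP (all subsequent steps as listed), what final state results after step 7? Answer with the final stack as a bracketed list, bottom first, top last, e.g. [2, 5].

[5, 5, 5, 52]

(re-executing from step 2 with the substitution; state before step 2: [5, 5])
2. DUP -> [5, 5, 5]
3. PUSH 2 -> [5, 5, 5, 2]
4. DUP -> [5, 5, 5, 2, 2]
5. PUSH 13 -> [5, 5, 5, 2, 2, 13]
6. MUL -> [5, 5, 5, 2, 26]
7. MUL -> [5, 5, 5, 52]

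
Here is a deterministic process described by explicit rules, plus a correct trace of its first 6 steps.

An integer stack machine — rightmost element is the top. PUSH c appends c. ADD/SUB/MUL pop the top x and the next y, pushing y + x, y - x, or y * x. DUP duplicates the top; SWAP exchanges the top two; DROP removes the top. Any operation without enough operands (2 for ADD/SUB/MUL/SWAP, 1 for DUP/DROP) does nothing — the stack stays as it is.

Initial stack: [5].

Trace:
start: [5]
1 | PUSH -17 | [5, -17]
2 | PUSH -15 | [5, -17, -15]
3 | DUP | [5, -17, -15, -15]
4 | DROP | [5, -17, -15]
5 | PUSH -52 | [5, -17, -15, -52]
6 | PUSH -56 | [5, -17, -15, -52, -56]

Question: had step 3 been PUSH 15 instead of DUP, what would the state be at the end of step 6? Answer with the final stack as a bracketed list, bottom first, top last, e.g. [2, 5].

[5, -17, -15, -52, -56]

(re-executing from step 3 with the substitution; state before step 3: [5, -17, -15])
3 | PUSH 15 | [5, -17, -15, 15]
4 | DROP | [5, -17, -15]
5 | PUSH -52 | [5, -17, -15, -52]
6 | PUSH -56 | [5, -17, -15, -52, -56]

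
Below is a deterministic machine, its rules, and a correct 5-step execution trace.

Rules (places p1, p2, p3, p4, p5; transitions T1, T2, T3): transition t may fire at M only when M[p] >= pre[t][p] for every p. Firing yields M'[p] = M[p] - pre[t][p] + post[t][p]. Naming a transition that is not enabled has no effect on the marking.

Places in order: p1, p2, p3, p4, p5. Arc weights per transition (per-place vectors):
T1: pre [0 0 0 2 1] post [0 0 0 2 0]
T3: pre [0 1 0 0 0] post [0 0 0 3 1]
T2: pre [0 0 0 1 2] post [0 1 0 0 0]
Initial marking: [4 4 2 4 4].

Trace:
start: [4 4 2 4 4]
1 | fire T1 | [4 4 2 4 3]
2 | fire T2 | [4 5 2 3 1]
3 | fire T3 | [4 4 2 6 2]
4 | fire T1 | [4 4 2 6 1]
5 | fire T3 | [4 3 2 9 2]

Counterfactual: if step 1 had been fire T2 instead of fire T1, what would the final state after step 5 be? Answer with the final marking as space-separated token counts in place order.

4 4 2 8 1

(re-executing from step 1 with the substitution; state before step 1: [4 4 2 4 4])
1 | fire T2 | [4 5 2 3 2]
2 | fire T2 | [4 6 2 2 0]
3 | fire T3 | [4 5 2 5 1]
4 | fire T1 | [4 5 2 5 0]
5 | fire T3 | [4 4 2 8 1]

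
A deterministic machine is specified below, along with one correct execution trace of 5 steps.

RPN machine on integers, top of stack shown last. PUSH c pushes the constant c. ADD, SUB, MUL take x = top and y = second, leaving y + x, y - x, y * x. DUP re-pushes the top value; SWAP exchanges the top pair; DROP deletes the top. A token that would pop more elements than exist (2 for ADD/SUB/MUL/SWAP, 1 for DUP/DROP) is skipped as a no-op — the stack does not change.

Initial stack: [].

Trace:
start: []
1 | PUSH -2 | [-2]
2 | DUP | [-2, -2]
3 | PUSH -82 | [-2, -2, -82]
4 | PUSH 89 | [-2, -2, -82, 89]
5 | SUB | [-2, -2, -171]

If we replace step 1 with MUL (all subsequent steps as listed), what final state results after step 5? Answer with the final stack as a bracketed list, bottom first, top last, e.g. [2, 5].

(re-executing from step 1 with the substitution; state before step 1: [])
1 | MUL | []
2 | DUP | []
3 | PUSH -82 | [-82]
4 | PUSH 89 | [-82, 89]
5 | SUB | [-171]

[-171]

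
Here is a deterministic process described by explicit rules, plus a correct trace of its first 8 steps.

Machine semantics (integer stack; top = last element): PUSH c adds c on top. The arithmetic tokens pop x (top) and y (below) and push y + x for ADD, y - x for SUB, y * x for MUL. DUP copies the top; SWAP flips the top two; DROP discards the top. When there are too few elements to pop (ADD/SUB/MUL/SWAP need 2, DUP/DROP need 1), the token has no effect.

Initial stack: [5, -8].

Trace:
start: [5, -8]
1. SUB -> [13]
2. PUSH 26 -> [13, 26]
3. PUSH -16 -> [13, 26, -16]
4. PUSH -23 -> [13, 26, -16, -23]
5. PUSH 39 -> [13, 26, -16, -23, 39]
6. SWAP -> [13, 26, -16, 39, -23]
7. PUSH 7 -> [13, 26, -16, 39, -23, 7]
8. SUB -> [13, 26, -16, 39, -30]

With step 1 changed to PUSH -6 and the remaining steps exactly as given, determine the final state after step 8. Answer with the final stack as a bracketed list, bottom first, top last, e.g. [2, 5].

[5, -8, -6, 26, -16, 39, -30]

(re-executing from step 1 with the substitution; state before step 1: [5, -8])
1. PUSH -6 -> [5, -8, -6]
2. PUSH 26 -> [5, -8, -6, 26]
3. PUSH -16 -> [5, -8, -6, 26, -16]
4. PUSH -23 -> [5, -8, -6, 26, -16, -23]
5. PUSH 39 -> [5, -8, -6, 26, -16, -23, 39]
6. SWAP -> [5, -8, -6, 26, -16, 39, -23]
7. PUSH 7 -> [5, -8, -6, 26, -16, 39, -23, 7]
8. SUB -> [5, -8, -6, 26, -16, 39, -30]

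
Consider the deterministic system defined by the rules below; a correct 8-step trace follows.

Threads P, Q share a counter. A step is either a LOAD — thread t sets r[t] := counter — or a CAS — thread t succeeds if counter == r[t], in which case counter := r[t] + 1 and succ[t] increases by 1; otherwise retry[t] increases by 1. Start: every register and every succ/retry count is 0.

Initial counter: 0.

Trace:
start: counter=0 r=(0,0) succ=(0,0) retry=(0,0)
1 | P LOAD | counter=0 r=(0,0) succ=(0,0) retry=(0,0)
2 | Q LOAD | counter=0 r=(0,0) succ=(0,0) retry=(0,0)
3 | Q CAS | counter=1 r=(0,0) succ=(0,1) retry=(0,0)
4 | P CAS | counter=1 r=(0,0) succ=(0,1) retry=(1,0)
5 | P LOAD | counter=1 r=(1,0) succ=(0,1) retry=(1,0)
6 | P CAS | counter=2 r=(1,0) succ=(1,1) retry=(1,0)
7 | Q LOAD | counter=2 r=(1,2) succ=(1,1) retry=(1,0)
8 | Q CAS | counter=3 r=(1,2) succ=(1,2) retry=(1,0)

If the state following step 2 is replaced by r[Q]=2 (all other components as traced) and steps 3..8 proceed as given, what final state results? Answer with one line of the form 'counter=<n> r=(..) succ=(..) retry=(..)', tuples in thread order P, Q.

state after step 2 := counter=0 r=(0,2) succ=(0,0) retry=(0,0)
3 | Q CAS | counter=0 r=(0,2) succ=(0,0) retry=(0,1)
4 | P CAS | counter=1 r=(0,2) succ=(1,0) retry=(0,1)
5 | P LOAD | counter=1 r=(1,2) succ=(1,0) retry=(0,1)
6 | P CAS | counter=2 r=(1,2) succ=(2,0) retry=(0,1)
7 | Q LOAD | counter=2 r=(1,2) succ=(2,0) retry=(0,1)
8 | Q CAS | counter=3 r=(1,2) succ=(2,1) retry=(0,1)

counter=3 r=(1,2) succ=(2,1) retry=(0,1)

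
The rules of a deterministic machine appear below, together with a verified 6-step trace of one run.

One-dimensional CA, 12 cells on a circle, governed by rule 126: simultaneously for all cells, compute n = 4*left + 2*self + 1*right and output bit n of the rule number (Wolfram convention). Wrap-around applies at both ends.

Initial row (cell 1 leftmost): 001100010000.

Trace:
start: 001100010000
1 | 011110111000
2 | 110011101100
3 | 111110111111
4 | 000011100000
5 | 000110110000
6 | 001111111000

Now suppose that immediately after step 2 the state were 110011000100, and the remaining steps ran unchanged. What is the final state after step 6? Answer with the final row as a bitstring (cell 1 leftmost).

000011111110

state after step 2 := 110011000100
3 | 111111101111
4 | 000000111000
5 | 000001101100
6 | 000011111110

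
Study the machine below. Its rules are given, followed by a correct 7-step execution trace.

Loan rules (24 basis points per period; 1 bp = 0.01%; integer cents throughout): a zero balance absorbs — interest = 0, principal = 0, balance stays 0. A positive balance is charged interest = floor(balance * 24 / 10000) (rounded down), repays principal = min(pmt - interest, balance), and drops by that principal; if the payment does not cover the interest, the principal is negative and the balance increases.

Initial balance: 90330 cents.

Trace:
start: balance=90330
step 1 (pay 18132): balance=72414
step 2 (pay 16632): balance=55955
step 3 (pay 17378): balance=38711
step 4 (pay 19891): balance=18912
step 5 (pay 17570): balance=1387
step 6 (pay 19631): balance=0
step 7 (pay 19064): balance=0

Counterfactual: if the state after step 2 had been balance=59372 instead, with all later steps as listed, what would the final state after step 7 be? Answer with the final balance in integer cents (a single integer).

0

state after step 2 := balance=59372
step 3 (pay 17378): balance=42136
step 4 (pay 19891): balance=22346
step 5 (pay 17570): balance=4829
step 6 (pay 19631): balance=0
step 7 (pay 19064): balance=0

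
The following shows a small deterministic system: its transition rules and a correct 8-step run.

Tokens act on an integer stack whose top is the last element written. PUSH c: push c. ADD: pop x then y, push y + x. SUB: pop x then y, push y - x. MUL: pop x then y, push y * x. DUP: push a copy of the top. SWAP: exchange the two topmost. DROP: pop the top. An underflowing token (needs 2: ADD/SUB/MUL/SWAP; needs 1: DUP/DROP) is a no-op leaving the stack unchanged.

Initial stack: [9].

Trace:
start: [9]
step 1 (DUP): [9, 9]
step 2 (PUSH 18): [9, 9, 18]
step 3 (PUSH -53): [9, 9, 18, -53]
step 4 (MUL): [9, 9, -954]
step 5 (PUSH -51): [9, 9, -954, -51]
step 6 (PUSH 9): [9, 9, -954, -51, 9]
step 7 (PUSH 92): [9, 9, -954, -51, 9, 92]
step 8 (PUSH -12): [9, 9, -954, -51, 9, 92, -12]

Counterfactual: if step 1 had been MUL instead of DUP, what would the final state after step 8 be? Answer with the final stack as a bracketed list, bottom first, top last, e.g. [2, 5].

(re-executing from step 1 with the substitution; state before step 1: [9])
step 1 (MUL): [9]
step 2 (PUSH 18): [9, 18]
step 3 (PUSH -53): [9, 18, -53]
step 4 (MUL): [9, -954]
step 5 (PUSH -51): [9, -954, -51]
step 6 (PUSH 9): [9, -954, -51, 9]
step 7 (PUSH 92): [9, -954, -51, 9, 92]
step 8 (PUSH -12): [9, -954, -51, 9, 92, -12]

[9, -954, -51, 9, 92, -12]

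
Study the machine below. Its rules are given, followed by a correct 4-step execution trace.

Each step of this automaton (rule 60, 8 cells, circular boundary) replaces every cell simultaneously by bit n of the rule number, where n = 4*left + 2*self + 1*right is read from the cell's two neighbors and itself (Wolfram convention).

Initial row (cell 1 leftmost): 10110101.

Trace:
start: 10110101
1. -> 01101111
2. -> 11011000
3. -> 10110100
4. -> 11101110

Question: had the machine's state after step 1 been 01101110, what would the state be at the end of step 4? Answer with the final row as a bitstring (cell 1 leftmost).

00001111

state after step 1 := 01101110
2. -> 01011001
3. -> 11110101
4. -> 00001111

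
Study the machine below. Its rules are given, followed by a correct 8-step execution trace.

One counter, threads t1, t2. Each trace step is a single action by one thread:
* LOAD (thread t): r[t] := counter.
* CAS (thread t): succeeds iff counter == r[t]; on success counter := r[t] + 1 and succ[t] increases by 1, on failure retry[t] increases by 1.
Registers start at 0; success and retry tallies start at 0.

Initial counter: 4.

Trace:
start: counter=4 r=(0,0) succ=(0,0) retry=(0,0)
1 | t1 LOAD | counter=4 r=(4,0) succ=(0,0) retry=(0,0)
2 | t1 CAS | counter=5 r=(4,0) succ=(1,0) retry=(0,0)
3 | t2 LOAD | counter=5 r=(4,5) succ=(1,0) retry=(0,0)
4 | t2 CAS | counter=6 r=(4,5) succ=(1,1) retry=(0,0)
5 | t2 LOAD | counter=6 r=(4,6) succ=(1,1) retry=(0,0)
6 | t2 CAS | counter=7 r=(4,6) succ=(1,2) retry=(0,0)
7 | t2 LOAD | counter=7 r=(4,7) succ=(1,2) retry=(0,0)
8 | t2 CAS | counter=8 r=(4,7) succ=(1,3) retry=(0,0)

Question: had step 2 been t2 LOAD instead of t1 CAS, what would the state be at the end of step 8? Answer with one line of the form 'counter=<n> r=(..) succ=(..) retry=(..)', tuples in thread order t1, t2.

(re-executing from step 2 with the substitution; state before step 2: counter=4 r=(4,0) succ=(0,0) retry=(0,0))
2 | t2 LOAD | counter=4 r=(4,4) succ=(0,0) retry=(0,0)
3 | t2 LOAD | counter=4 r=(4,4) succ=(0,0) retry=(0,0)
4 | t2 CAS | counter=5 r=(4,4) succ=(0,1) retry=(0,0)
5 | t2 LOAD | counter=5 r=(4,5) succ=(0,1) retry=(0,0)
6 | t2 CAS | counter=6 r=(4,5) succ=(0,2) retry=(0,0)
7 | t2 LOAD | counter=6 r=(4,6) succ=(0,2) retry=(0,0)
8 | t2 CAS | counter=7 r=(4,6) succ=(0,3) retry=(0,0)

counter=7 r=(4,6) succ=(0,3) retry=(0,0)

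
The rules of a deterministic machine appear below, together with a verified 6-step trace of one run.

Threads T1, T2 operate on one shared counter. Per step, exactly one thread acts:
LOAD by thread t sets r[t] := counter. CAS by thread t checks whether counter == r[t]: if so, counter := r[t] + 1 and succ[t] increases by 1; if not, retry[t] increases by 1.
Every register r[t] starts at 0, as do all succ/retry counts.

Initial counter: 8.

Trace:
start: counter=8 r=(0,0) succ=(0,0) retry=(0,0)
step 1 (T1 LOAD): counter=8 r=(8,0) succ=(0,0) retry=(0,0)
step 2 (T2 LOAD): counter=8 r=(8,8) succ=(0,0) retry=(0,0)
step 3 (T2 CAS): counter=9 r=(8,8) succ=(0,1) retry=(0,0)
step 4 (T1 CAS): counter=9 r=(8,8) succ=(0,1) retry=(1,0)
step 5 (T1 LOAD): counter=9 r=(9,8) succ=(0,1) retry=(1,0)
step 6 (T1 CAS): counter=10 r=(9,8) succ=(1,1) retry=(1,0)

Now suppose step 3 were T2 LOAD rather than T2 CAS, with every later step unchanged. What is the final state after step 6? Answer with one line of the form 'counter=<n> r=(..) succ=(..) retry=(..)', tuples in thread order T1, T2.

(re-executing from step 3 with the substitution; state before step 3: counter=8 r=(8,8) succ=(0,0) retry=(0,0))
step 3 (T2 LOAD): counter=8 r=(8,8) succ=(0,0) retry=(0,0)
step 4 (T1 CAS): counter=9 r=(8,8) succ=(1,0) retry=(0,0)
step 5 (T1 LOAD): counter=9 r=(9,8) succ=(1,0) retry=(0,0)
step 6 (T1 CAS): counter=10 r=(9,8) succ=(2,0) retry=(0,0)

counter=10 r=(9,8) succ=(2,0) retry=(0,0)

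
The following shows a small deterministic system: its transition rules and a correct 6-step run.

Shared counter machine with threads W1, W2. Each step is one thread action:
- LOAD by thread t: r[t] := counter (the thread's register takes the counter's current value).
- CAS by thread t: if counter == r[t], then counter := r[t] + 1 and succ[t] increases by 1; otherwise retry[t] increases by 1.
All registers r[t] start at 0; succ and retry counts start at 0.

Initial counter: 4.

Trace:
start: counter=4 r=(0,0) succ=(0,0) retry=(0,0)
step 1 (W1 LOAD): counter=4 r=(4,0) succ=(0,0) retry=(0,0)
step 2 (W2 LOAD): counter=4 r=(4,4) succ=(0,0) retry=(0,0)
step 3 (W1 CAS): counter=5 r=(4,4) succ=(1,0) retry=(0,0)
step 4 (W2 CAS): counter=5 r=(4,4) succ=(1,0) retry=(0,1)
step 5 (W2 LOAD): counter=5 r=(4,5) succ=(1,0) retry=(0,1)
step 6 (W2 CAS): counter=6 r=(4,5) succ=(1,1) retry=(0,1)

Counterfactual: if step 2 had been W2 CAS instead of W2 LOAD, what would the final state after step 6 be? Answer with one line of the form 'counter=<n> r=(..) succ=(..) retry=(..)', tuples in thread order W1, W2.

counter=6 r=(4,5) succ=(1,1) retry=(0,2)

(re-executing from step 2 with the substitution; state before step 2: counter=4 r=(4,0) succ=(0,0) retry=(0,0))
step 2 (W2 CAS): counter=4 r=(4,0) succ=(0,0) retry=(0,1)
step 3 (W1 CAS): counter=5 r=(4,0) succ=(1,0) retry=(0,1)
step 4 (W2 CAS): counter=5 r=(4,0) succ=(1,0) retry=(0,2)
step 5 (W2 LOAD): counter=5 r=(4,5) succ=(1,0) retry=(0,2)
step 6 (W2 CAS): counter=6 r=(4,5) succ=(1,1) retry=(0,2)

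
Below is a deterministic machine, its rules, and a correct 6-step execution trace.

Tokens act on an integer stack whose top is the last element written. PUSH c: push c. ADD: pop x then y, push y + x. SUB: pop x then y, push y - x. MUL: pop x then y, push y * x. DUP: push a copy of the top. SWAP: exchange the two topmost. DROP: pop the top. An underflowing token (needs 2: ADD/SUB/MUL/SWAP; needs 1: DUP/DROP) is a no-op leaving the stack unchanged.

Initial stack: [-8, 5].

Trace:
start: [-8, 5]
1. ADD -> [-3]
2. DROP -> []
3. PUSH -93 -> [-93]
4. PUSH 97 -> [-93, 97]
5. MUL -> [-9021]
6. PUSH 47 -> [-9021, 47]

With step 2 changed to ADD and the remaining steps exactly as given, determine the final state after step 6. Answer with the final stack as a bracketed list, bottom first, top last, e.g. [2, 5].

[-3, -9021, 47]

(re-executing from step 2 with the substitution; state before step 2: [-3])
2. ADD -> [-3]
3. PUSH -93 -> [-3, -93]
4. PUSH 97 -> [-3, -93, 97]
5. MUL -> [-3, -9021]
6. PUSH 47 -> [-3, -9021, 47]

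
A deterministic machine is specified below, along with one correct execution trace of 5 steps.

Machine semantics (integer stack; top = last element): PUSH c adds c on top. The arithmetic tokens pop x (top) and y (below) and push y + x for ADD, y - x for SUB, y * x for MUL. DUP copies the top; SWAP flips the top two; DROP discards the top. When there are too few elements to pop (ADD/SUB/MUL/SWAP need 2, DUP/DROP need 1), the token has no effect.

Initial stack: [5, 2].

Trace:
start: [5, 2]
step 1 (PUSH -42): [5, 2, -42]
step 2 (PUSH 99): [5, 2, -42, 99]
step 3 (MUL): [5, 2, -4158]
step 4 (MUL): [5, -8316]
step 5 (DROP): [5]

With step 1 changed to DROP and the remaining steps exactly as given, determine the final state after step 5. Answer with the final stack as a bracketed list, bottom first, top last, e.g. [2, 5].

[]

(re-executing from step 1 with the substitution; state before step 1: [5, 2])
step 1 (DROP): [5]
step 2 (PUSH 99): [5, 99]
step 3 (MUL): [495]
step 4 (MUL): [495]
step 5 (DROP): []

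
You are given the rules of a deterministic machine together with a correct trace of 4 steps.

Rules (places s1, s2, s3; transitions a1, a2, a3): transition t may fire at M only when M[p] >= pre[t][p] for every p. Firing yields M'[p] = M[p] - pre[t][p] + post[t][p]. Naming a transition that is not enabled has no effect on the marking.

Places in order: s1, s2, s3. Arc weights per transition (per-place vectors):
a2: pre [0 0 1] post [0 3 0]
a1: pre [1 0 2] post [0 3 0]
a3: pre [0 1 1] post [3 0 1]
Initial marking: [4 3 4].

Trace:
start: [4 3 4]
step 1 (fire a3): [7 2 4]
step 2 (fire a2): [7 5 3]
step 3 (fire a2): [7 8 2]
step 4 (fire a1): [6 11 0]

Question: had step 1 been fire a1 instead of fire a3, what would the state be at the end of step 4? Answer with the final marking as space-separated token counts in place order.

3 12 0

(re-executing from step 1 with the substitution; state before step 1: [4 3 4])
step 1 (fire a1): [3 6 2]
step 2 (fire a2): [3 9 1]
step 3 (fire a2): [3 12 0]
step 4 (fire a1): [3 12 0]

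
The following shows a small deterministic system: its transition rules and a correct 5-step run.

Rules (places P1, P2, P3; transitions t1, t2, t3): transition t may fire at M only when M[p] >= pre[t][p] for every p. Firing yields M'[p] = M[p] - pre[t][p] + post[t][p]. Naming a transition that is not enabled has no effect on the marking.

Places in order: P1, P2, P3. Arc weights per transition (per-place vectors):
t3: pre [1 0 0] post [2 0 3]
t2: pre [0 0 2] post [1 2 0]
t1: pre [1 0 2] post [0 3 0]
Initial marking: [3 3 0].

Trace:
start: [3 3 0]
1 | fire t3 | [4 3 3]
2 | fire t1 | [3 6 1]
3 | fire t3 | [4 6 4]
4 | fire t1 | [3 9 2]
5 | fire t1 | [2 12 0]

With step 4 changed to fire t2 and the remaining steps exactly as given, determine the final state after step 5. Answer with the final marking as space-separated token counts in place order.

(re-executing from step 4 with the substitution; state before step 4: [4 6 4])
4 | fire t2 | [5 8 2]
5 | fire t1 | [4 11 0]

4 11 0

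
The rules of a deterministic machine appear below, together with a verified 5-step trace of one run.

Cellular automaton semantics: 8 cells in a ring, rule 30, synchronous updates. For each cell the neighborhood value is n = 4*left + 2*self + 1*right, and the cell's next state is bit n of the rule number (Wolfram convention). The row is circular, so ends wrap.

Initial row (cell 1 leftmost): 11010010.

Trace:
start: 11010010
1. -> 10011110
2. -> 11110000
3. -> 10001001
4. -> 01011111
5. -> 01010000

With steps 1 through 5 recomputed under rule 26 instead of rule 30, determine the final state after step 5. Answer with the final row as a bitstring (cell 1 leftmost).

11001000

(re-executing steps 1..5 under rule 26; state before step 1: 11010010)
1. -> 10001100
2. -> 01011011
3. -> 00010010
4. -> 00101101
5. -> 11001000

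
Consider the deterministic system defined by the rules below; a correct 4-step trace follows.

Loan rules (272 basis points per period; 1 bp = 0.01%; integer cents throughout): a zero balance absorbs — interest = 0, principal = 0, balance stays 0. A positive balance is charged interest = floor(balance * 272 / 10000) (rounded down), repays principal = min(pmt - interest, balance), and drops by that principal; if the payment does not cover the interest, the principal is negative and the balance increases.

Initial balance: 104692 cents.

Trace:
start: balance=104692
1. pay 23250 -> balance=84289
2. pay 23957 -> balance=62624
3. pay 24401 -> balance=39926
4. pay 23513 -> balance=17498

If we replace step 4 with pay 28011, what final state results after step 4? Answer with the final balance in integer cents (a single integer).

13000

(re-executing from step 4 with the substitution; state before step 4: balance=39926)
4. pay 28011 -> balance=13000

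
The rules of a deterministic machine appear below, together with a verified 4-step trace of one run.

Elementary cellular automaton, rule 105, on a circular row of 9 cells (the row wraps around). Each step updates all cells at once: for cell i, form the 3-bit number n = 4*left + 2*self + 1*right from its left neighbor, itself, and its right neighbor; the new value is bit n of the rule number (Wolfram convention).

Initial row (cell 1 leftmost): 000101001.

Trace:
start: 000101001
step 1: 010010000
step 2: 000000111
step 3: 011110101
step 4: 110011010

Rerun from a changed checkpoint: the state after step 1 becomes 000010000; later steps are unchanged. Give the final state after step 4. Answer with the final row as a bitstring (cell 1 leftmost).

state after step 1 := 000010000
step 2: 111000111
step 3: 001010100
step 4: 100101001

100101001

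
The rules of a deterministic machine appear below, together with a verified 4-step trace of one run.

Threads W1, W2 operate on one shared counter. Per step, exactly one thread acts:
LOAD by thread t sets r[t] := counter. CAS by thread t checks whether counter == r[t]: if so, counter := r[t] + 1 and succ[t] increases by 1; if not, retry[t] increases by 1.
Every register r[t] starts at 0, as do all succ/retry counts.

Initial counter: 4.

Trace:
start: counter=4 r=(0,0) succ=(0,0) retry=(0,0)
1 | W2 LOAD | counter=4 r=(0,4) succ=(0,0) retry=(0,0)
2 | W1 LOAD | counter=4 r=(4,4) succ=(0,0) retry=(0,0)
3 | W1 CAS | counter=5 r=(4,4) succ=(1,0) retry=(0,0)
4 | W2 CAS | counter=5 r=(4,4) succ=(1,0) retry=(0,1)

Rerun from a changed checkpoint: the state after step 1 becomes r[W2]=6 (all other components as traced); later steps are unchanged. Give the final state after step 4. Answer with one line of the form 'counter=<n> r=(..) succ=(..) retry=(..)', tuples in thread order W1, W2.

state after step 1 := counter=4 r=(0,6) succ=(0,0) retry=(0,0)
2 | W1 LOAD | counter=4 r=(4,6) succ=(0,0) retry=(0,0)
3 | W1 CAS | counter=5 r=(4,6) succ=(1,0) retry=(0,0)
4 | W2 CAS | counter=5 r=(4,6) succ=(1,0) retry=(0,1)

counter=5 r=(4,6) succ=(1,0) retry=(0,1)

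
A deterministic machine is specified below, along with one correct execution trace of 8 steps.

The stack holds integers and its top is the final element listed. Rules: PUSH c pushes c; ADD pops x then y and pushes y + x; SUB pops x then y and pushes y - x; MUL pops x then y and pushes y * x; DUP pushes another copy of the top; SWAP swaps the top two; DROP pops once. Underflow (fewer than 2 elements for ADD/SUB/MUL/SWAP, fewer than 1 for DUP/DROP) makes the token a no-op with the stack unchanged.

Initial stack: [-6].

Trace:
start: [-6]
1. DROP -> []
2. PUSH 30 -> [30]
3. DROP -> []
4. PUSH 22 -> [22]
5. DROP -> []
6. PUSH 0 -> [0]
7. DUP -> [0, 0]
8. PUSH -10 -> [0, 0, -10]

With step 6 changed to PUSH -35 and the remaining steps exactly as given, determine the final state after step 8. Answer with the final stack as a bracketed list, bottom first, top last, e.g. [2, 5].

[-35, -35, -10]

(re-executing from step 6 with the substitution; state before step 6: [])
6. PUSH -35 -> [-35]
7. DUP -> [-35, -35]
8. PUSH -10 -> [-35, -35, -10]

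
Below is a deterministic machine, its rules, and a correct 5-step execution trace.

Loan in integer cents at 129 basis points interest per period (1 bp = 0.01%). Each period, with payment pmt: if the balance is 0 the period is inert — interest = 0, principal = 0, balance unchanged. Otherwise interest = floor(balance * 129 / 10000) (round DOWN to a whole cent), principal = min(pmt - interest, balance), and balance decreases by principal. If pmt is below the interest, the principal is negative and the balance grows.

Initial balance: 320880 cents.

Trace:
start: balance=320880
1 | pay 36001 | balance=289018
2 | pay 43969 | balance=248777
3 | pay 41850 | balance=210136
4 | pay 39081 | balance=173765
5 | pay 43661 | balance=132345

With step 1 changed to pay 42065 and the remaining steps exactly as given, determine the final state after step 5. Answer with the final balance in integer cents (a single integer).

(re-executing from step 1 with the substitution; state before step 1: balance=320880)
1 | pay 42065 | balance=282954
2 | pay 43969 | balance=242635
3 | pay 41850 | balance=203914
4 | pay 39081 | balance=167463
5 | pay 43661 | balance=125962

125962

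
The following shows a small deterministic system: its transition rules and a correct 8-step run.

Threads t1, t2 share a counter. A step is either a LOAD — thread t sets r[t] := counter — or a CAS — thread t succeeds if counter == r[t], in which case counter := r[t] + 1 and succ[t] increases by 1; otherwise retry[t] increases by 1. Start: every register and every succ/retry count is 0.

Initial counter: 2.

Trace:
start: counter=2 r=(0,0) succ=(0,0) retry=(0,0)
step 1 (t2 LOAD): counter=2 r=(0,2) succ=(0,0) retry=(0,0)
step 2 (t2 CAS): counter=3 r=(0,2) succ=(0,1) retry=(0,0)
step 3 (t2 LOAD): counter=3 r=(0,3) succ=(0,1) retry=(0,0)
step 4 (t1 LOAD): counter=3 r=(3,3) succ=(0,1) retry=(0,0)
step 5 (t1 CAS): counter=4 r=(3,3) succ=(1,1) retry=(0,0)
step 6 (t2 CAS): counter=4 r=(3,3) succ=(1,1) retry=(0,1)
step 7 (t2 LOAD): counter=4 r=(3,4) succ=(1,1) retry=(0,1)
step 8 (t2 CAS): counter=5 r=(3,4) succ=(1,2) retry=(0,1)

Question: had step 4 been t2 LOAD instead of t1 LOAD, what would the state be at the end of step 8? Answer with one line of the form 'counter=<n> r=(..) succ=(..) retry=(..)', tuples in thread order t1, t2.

(re-executing from step 4 with the substitution; state before step 4: counter=3 r=(0,3) succ=(0,1) retry=(0,0))
step 4 (t2 LOAD): counter=3 r=(0,3) succ=(0,1) retry=(0,0)
step 5 (t1 CAS): counter=3 r=(0,3) succ=(0,1) retry=(1,0)
step 6 (t2 CAS): counter=4 r=(0,3) succ=(0,2) retry=(1,0)
step 7 (t2 LOAD): counter=4 r=(0,4) succ=(0,2) retry=(1,0)
step 8 (t2 CAS): counter=5 r=(0,4) succ=(0,3) retry=(1,0)

counter=5 r=(0,4) succ=(0,3) retry=(1,0)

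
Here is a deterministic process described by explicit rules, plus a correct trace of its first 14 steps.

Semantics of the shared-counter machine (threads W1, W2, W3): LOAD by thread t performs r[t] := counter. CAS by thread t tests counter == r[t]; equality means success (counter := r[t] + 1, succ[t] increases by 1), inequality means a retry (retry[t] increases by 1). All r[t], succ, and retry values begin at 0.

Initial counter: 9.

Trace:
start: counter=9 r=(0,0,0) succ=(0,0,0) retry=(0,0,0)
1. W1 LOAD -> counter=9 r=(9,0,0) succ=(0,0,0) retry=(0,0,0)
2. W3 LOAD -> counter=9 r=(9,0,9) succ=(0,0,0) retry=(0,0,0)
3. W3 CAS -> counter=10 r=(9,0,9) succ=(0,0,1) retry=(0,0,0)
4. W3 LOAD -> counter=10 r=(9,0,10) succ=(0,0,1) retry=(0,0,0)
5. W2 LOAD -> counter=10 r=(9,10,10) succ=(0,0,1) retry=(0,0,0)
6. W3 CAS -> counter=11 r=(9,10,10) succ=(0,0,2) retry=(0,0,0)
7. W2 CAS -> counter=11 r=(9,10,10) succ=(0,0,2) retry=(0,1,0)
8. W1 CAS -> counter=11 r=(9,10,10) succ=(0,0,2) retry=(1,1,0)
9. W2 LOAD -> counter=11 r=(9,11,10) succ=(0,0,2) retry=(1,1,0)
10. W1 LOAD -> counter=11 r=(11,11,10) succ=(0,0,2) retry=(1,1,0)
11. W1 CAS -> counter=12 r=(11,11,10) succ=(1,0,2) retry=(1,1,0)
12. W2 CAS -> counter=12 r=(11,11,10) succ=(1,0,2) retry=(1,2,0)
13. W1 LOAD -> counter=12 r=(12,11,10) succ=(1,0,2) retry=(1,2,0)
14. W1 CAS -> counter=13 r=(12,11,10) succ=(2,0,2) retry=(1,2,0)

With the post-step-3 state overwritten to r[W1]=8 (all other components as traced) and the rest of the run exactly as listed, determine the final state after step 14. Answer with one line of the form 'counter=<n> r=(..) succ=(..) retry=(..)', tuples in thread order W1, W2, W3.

counter=13 r=(12,11,10) succ=(2,0,2) retry=(1,2,0)

state after step 3 := counter=10 r=(8,0,9) succ=(0,0,1) retry=(0,0,0)
4. W3 LOAD -> counter=10 r=(8,0,10) succ=(0,0,1) retry=(0,0,0)
5. W2 LOAD -> counter=10 r=(8,10,10) succ=(0,0,1) retry=(0,0,0)
6. W3 CAS -> counter=11 r=(8,10,10) succ=(0,0,2) retry=(0,0,0)
7. W2 CAS -> counter=11 r=(8,10,10) succ=(0,0,2) retry=(0,1,0)
8. W1 CAS -> counter=11 r=(8,10,10) succ=(0,0,2) retry=(1,1,0)
9. W2 LOAD -> counter=11 r=(8,11,10) succ=(0,0,2) retry=(1,1,0)
10. W1 LOAD -> counter=11 r=(11,11,10) succ=(0,0,2) retry=(1,1,0)
11. W1 CAS -> counter=12 r=(11,11,10) succ=(1,0,2) retry=(1,1,0)
12. W2 CAS -> counter=12 r=(11,11,10) succ=(1,0,2) retry=(1,2,0)
13. W1 LOAD -> counter=12 r=(12,11,10) succ=(1,0,2) retry=(1,2,0)
14. W1 CAS -> counter=13 r=(12,11,10) succ=(2,0,2) retry=(1,2,0)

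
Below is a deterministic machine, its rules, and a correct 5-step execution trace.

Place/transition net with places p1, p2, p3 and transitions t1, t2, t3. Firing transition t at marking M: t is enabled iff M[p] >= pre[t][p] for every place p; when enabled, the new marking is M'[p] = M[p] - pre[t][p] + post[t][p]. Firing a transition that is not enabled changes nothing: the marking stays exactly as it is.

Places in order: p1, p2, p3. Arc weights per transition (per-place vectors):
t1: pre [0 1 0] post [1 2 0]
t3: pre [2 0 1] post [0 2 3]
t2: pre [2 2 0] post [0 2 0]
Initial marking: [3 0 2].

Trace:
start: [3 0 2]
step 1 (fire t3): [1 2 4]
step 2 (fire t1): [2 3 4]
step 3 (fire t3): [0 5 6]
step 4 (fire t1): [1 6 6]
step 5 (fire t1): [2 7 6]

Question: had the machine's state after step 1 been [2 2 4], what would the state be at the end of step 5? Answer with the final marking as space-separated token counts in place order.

state after step 1 := [2 2 4]
step 2 (fire t1): [3 3 4]
step 3 (fire t3): [1 5 6]
step 4 (fire t1): [2 6 6]
step 5 (fire t1): [3 7 6]

3 7 6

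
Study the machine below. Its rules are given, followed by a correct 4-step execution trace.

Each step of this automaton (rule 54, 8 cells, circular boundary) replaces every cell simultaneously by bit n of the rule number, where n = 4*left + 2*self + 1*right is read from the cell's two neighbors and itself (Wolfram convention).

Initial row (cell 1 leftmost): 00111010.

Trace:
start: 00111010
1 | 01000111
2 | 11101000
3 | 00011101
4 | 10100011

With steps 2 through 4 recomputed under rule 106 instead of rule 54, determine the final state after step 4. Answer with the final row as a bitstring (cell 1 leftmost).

(re-executing steps 2..4 under rule 106; state before step 2: 01000111)
2 | 10001101
3 | 10011111
4 | 10110000

10110000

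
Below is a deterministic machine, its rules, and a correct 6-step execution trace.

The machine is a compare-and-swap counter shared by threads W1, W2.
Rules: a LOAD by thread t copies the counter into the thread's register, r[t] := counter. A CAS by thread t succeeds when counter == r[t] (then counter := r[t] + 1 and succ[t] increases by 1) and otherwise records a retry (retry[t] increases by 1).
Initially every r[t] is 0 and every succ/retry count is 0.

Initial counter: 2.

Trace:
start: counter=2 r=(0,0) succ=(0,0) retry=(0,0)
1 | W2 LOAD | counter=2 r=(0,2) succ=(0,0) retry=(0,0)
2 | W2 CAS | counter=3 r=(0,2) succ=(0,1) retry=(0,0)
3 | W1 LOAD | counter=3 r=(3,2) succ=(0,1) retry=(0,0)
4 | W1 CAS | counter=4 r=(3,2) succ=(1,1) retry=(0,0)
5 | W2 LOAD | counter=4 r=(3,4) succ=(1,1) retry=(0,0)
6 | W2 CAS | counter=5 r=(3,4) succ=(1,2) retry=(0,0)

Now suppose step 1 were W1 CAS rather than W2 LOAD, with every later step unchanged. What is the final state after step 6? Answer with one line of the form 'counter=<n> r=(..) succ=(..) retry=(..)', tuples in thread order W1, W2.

(re-executing from step 1 with the substitution; state before step 1: counter=2 r=(0,0) succ=(0,0) retry=(0,0))
1 | W1 CAS | counter=2 r=(0,0) succ=(0,0) retry=(1,0)
2 | W2 CAS | counter=2 r=(0,0) succ=(0,0) retry=(1,1)
3 | W1 LOAD | counter=2 r=(2,0) succ=(0,0) retry=(1,1)
4 | W1 CAS | counter=3 r=(2,0) succ=(1,0) retry=(1,1)
5 | W2 LOAD | counter=3 r=(2,3) succ=(1,0) retry=(1,1)
6 | W2 CAS | counter=4 r=(2,3) succ=(1,1) retry=(1,1)

counter=4 r=(2,3) succ=(1,1) retry=(1,1)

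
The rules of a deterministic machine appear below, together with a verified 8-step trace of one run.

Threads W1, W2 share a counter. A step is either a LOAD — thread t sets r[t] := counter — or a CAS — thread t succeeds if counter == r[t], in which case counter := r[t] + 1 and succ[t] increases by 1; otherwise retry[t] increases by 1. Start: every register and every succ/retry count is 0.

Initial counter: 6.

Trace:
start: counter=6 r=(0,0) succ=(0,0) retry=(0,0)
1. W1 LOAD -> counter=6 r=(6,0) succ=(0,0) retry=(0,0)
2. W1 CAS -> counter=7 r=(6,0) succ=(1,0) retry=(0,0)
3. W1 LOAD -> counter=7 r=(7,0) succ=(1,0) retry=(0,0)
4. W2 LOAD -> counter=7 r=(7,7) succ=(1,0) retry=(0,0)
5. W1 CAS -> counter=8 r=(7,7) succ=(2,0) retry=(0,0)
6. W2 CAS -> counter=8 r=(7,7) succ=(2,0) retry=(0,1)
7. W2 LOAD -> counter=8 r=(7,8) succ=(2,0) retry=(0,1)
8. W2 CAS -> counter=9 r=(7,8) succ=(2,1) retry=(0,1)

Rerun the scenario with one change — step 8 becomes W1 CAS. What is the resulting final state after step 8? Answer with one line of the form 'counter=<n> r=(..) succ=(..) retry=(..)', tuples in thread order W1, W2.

counter=8 r=(7,8) succ=(2,0) retry=(1,1)

(re-executing from step 8 with the substitution; state before step 8: counter=8 r=(7,8) succ=(2,0) retry=(0,1))
8. W1 CAS -> counter=8 r=(7,8) succ=(2,0) retry=(1,1)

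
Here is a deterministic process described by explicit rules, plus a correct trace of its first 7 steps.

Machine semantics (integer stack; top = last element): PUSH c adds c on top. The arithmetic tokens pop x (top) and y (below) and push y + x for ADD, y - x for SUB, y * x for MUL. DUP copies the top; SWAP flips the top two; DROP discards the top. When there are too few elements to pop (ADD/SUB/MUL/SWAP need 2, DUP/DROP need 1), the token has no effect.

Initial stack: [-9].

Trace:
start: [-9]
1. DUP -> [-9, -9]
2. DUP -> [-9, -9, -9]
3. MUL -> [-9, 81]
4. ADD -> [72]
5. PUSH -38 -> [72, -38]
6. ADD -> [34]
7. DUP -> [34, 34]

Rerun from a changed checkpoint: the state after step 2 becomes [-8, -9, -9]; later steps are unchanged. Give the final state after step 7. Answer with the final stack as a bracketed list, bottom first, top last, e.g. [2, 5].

[35, 35]

state after step 2 := [-8, -9, -9]
3. MUL -> [-8, 81]
4. ADD -> [73]
5. PUSH -38 -> [73, -38]
6. ADD -> [35]
7. DUP -> [35, 35]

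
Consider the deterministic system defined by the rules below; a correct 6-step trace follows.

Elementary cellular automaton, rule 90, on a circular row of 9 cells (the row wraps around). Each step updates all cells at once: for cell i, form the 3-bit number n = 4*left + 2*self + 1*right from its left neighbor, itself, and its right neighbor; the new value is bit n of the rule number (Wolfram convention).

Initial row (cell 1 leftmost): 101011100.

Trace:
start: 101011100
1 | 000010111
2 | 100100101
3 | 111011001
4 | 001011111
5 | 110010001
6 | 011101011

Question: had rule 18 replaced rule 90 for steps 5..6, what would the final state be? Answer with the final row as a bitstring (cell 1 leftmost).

001000001

(re-executing steps 5..6 under rule 18; state before step 5: 001011111)
5 | 110000000
6 | 001000001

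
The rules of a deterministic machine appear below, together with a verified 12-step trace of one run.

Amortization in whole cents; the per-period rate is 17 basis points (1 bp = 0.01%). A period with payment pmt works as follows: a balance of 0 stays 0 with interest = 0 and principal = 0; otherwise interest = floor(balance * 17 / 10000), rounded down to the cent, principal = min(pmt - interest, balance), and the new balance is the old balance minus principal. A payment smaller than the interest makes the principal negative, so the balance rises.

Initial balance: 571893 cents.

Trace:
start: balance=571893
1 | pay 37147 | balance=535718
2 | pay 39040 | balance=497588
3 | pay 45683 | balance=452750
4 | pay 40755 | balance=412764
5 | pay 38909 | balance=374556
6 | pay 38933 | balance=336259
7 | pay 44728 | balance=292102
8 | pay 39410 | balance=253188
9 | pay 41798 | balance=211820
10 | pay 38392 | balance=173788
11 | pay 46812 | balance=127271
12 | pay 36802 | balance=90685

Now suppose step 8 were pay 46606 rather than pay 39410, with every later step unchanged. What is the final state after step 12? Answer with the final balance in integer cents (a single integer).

(re-executing from step 8 with the substitution; state before step 8: balance=292102)
8 | pay 46606 | balance=245992
9 | pay 41798 | balance=204612
10 | pay 38392 | balance=166567
11 | pay 46812 | balance=120038
12 | pay 36802 | balance=83440

83440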